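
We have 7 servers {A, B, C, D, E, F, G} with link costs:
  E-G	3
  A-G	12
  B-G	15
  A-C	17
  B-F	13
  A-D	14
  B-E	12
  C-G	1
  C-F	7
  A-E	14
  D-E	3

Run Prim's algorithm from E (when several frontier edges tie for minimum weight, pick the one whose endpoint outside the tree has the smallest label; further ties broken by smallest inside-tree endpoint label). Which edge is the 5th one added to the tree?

A-G

Prim's algorithm from E:
Step 1: frontier [D-E 3, E-G 3, B-E 12, A-E 14] → take D-E (3); add D.
Step 2: frontier [A-D 14, E-G 3, B-E 12, A-E 14] → take E-G (3); add G.
Step 3: frontier [A-D 14, B-E 12, A-E 14, C-G 1, A-G 12, B-G 15] → take C-G (1); add C.
Step 4: frontier [C-F 7, A-C 17, A-D 14, B-E 12, A-E 14, A-G 12, B-G 15] → take C-F (7); add F.
Step 5: frontier [A-C 17, A-D 14, B-E 12, A-E 14, B-F 13, A-G 12, B-G 15] → take A-G (12); add A.
Step 6: frontier [B-E 12, B-F 13, B-G 15] → take B-E (12); add B.
The 5th edge added is A-G.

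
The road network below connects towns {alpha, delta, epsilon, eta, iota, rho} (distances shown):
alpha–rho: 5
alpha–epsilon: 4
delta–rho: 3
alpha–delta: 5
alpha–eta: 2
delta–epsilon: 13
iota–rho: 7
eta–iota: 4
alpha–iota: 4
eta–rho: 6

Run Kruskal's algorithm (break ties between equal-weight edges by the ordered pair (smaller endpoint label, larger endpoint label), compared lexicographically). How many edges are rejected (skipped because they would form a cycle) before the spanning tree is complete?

Kruskal: consider edges lightest-first.
alpha–eta (2): add — endpoints in different components.
delta–rho (3): add — endpoints in different components.
alpha–epsilon (4): add — endpoints in different components.
alpha–iota (4): add — endpoints in different components.
eta–iota (4): skip — eta and iota already connected.
alpha–delta (5): add — endpoints in different components.
Edges rejected before the tree was complete: 1.

1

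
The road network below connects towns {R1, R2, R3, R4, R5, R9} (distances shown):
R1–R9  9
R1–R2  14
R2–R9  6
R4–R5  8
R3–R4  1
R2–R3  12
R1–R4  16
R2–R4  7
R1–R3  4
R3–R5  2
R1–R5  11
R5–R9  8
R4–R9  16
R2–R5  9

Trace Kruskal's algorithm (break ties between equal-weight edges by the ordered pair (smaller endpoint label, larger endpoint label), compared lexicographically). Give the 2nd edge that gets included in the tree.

Kruskal's algorithm — process edges by increasing weight (ties by edge label):
R3–R4 (1): add — endpoints in different components.
R3–R5 (2): add — endpoints in different components.
R1–R3 (4): add — endpoints in different components.
R2–R9 (6): add — endpoints in different components.
R2–R4 (7): add — endpoints in different components.
The 2nd edge added is R3–R5.

R3-R5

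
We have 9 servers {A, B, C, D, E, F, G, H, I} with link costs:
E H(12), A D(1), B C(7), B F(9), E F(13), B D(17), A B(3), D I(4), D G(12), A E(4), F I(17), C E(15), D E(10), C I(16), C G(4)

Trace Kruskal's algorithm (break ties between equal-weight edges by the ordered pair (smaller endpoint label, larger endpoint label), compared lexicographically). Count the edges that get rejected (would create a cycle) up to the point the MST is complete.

Kruskal: consider edges lightest-first.
A D (1): add — endpoints in different components.
A B (3): add — endpoints in different components.
A E (4): add — endpoints in different components.
C G (4): add — endpoints in different components.
D I (4): add — endpoints in different components.
B C (7): add — endpoints in different components.
B F (9): add — endpoints in different components.
D E (10): skip — D and E already connected.
D G (12): skip — D and G already connected.
E H (12): add — endpoints in different components.
Edges rejected before the tree was complete: 2.

2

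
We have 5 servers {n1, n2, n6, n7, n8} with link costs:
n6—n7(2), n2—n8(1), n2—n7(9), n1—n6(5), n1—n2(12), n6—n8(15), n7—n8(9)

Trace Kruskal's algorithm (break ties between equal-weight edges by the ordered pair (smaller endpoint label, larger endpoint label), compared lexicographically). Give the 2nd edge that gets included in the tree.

n6-n7

Kruskal: consider edges lightest-first.
n2—n8 (1): add. Components now {n2,n8} {n7} {n6} {n1}
n6—n7 (2): add. Components now {n2,n8} {n6,n7} {n1}
n1—n6 (5): add. Components now {n2,n8} {n1,n6,n7}
n2—n7 (9): add. Components now {n1,n2,n6,n7,n8}
The 2nd edge added is n6—n7.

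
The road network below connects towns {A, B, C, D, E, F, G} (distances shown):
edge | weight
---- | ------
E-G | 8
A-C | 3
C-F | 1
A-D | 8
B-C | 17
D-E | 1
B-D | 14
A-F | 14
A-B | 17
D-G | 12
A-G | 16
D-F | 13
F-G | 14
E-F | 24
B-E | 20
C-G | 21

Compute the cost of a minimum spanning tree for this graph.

Grow the tree from B using Prim:
Step 1: cheapest edge leaving the tree is B-D (14); add D.
Step 2: cheapest edge leaving the tree is D-E (1); add E.
Step 3: cheapest edge leaving the tree is A-D (8); add A.
Step 4: cheapest edge leaving the tree is A-C (3); add C.
Step 5: cheapest edge leaving the tree is C-F (1); add F.
Step 6: cheapest edge leaving the tree is E-G (8); add G.
MST edges: B-D, D-E, A-D, A-C, C-F, E-G; total weight 14+1+8+3+1+8 = 35.

35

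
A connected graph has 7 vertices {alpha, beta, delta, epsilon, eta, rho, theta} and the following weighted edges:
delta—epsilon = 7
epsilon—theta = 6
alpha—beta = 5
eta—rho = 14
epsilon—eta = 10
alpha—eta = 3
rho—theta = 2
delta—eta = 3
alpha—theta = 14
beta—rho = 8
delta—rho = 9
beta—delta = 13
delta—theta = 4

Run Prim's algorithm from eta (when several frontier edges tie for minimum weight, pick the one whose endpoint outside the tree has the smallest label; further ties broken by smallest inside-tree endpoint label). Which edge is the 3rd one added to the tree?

delta-theta

Prim, starting at eta.
Step 1: frontier [alpha—eta 3, delta—eta 3, epsilon—eta 10, eta—rho 14] → take alpha—eta (3); add alpha.
Step 2: frontier [alpha—beta 5, alpha—theta 14, delta—eta 3, epsilon—eta 10, eta—rho 14] → take delta—eta (3); add delta.
Step 3: frontier [alpha—beta 5, alpha—theta 14, delta—theta 4, delta—epsilon 7, delta—rho 9, beta—delta 13, epsilon—eta 10, eta—rho 14] → take delta—theta (4); add theta.
Step 4: frontier [alpha—beta 5, delta—epsilon 7, delta—rho 9, beta—delta 13, epsilon—eta 10, eta—rho 14, rho—theta 2, epsilon—theta 6] → take rho—theta (2); add rho.
Step 5: frontier [alpha—beta 5, delta—epsilon 7, beta—delta 13, epsilon—eta 10, beta—rho 8, epsilon—theta 6] → take alpha—beta (5); add beta.
Step 6: frontier [delta—epsilon 7, epsilon—eta 10, epsilon—theta 6] → take epsilon—theta (6); add epsilon.
The 3rd edge added is delta—theta.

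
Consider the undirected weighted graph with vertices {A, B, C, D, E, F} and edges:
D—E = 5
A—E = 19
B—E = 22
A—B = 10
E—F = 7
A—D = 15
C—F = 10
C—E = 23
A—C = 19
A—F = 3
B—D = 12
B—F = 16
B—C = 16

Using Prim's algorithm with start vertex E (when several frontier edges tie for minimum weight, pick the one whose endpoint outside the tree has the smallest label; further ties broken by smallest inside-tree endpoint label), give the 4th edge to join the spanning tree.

Prim, starting at E.
Step 1: cheapest edge leaving the tree is D—E (5); add D.
Step 2: cheapest edge leaving the tree is E—F (7); add F.
Step 3: cheapest edge leaving the tree is A—F (3); add A.
Step 4: cheapest edge leaving the tree is A—B (10); add B.
Step 5: cheapest edge leaving the tree is C—F (10); add C.
The 4th edge added is A—B.

A-B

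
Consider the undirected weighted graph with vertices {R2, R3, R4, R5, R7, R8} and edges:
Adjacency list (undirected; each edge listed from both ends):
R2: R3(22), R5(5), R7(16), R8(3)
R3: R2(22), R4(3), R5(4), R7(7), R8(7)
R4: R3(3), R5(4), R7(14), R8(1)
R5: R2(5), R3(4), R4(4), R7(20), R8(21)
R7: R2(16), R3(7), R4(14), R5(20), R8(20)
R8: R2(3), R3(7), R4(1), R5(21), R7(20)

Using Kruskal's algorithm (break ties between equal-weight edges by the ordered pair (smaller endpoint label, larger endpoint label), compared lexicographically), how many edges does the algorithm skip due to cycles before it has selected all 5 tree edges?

Sort edges by weight, then run Kruskal:
R4 R8 (1): add — endpoints in different components.
R2 R8 (3): add — endpoints in different components.
R3 R4 (3): add — endpoints in different components.
R3 R5 (4): add — endpoints in different components.
R4 R5 (4): skip — R5 and R4 already connected.
R2 R5 (5): skip — R5 and R2 already connected.
R3 R7 (7): add — endpoints in different components.
Edges rejected before the tree was complete: 2.

2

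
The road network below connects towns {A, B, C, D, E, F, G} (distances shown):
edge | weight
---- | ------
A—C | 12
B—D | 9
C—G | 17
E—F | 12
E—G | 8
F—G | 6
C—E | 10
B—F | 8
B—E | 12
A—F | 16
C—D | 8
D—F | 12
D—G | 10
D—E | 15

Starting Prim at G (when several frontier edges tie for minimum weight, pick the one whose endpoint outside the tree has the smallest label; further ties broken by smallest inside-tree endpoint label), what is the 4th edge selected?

B-D

Prim, starting at G.
Step 1: cheapest edge leaving the tree is F—G (6); add F.
Step 2: cheapest edge leaving the tree is B—F (8); add B.
Step 3: cheapest edge leaving the tree is E—G (8); add E.
Step 4: cheapest edge leaving the tree is B—D (9); add D.
Step 5: cheapest edge leaving the tree is C—D (8); add C.
Step 6: cheapest edge leaving the tree is A—C (12); add A.
The 4th edge added is B—D.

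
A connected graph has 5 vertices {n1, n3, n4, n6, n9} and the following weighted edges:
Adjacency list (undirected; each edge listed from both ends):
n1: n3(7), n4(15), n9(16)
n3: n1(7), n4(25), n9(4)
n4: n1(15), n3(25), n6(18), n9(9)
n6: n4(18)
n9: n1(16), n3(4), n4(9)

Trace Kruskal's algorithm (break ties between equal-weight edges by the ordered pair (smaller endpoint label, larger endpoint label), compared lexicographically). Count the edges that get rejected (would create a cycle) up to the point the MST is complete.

2

Sort edges by weight, then run Kruskal:
n3-n9 (4): add. Components now {n3,n9} {n1} {n6} {n4}
n1-n3 (7): add. Components now {n1,n3,n9} {n6} {n4}
n4-n9 (9): add. Components now {n1,n3,n4,n9} {n6}
n1-n4 (15): skip — n1 and n4 already connected.
n1-n9 (16): skip — n9 and n1 already connected.
n4-n6 (18): add. Components now {n1,n3,n4,n6,n9}
Edges rejected before the tree was complete: 2.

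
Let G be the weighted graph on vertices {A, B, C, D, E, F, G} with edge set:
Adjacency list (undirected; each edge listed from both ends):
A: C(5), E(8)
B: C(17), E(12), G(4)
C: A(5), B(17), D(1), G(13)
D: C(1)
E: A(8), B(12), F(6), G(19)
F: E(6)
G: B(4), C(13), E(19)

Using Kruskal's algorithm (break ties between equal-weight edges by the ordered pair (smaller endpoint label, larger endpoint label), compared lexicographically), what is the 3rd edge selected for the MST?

A-C

Kruskal's algorithm — process edges by increasing weight (ties by edge label):
C—D (1): add. Components now {A} {B} {C,D} {E} {F} {G}
B—G (4): add. Components now {A} {B,G} {C,D} {E} {F}
A—C (5): add. Components now {A,C,D} {B,G} {E} {F}
E—F (6): add. Components now {A,C,D} {B,G} {E,F}
A—E (8): add. Components now {A,C,D,E,F} {B,G}
B—E (12): add. Components now {A,B,C,D,E,F,G}
The 3rd edge added is A—C.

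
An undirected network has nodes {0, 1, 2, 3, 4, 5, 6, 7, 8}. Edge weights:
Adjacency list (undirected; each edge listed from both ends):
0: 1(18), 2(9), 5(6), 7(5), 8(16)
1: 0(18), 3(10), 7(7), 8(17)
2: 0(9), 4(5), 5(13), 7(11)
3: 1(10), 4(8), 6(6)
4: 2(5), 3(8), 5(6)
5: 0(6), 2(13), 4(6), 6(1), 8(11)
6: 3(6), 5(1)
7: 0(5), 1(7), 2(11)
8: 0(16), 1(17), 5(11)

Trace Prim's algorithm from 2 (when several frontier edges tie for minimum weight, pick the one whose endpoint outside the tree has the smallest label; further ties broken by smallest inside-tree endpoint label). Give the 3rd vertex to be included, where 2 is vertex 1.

Prim's algorithm from 2:
Step 1: cheapest edge leaving the tree is 2—4 (5); add 4.
Step 2: cheapest edge leaving the tree is 4—5 (6); add 5.
Step 3: cheapest edge leaving the tree is 5—6 (1); add 6.
Step 4: cheapest edge leaving the tree is 0—5 (6); add 0.
Step 5: cheapest edge leaving the tree is 0—7 (5); add 7.
Step 6: cheapest edge leaving the tree is 3—6 (6); add 3.
Step 7: cheapest edge leaving the tree is 1—7 (7); add 1.
Step 8: cheapest edge leaving the tree is 5—8 (11); add 8.
Vertex order: 2, 4, 5, 6, 0, 7, 3, 1, 8. The 3rd vertex is 5.

5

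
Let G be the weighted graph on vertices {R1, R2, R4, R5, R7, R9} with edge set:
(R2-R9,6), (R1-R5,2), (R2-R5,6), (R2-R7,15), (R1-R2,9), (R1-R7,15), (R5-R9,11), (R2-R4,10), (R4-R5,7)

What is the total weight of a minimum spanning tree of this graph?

36

Prim, starting at R7.
Step 1: cheapest edge leaving the tree is R1-R7 (15); add R1.
Step 2: cheapest edge leaving the tree is R1-R5 (2); add R5.
Step 3: cheapest edge leaving the tree is R2-R5 (6); add R2.
Step 4: cheapest edge leaving the tree is R2-R9 (6); add R9.
Step 5: cheapest edge leaving the tree is R4-R5 (7); add R4.
MST edges: R1-R7, R1-R5, R2-R5, R2-R9, R4-R5; total weight 15+2+6+6+7 = 36.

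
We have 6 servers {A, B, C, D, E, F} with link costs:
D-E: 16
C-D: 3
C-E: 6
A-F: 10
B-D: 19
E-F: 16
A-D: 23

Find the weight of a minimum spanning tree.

Prim, starting at E.
Step 1: frontier [C-E 6, D-E 16, E-F 16] → take C-E (6); add C.
Step 2: frontier [C-D 3, D-E 16, E-F 16] → take C-D (3); add D.
Step 3: frontier [B-D 19, A-D 23, E-F 16] → take E-F (16); add F.
Step 4: frontier [B-D 19, A-D 23, A-F 10] → take A-F (10); add A.
Step 5: frontier [B-D 19] → take B-D (19); add B.
MST edges: C-E, C-D, E-F, A-F, B-D; total weight 6+3+16+10+19 = 54.

54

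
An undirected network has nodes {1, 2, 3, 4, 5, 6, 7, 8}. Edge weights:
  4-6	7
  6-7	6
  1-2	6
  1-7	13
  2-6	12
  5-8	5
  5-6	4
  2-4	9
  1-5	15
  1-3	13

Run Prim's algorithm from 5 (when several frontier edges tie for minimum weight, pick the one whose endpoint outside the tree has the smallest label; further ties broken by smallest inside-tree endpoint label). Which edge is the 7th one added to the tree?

Prim, starting at 5.
Step 1: cheapest edge leaving the tree is 5-6 (4); add 6.
Step 2: cheapest edge leaving the tree is 5-8 (5); add 8.
Step 3: cheapest edge leaving the tree is 6-7 (6); add 7.
Step 4: cheapest edge leaving the tree is 4-6 (7); add 4.
Step 5: cheapest edge leaving the tree is 2-4 (9); add 2.
Step 6: cheapest edge leaving the tree is 1-2 (6); add 1.
Step 7: cheapest edge leaving the tree is 1-3 (13); add 3.
The 7th edge added is 1-3.

1-3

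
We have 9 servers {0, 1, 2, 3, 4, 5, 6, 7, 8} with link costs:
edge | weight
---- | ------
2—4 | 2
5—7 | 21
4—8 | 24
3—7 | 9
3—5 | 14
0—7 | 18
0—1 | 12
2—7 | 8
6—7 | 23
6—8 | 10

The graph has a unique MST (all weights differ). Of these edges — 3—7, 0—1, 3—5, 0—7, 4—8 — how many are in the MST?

4

Kruskal's algorithm — process edges by increasing weight (ties by edge label):
2—4 (2): add — endpoints in different components.
2—7 (8): add — endpoints in different components.
3—7 (9): add — endpoints in different components.
6—8 (10): add — endpoints in different components.
0—1 (12): add — endpoints in different components.
3—5 (14): add — endpoints in different components.
0—7 (18): add — endpoints in different components.
5—7 (21): skip — 5 and 7 already connected.
6—7 (23): add — endpoints in different components.
MST edge set: {2—4, 2—7, 3—7, 6—8, 0—1, 3—5, 0—7, 6—7}.
Of the listed edges, {3—7, 0—1, 3—5, 0—7} are in the MST → 4.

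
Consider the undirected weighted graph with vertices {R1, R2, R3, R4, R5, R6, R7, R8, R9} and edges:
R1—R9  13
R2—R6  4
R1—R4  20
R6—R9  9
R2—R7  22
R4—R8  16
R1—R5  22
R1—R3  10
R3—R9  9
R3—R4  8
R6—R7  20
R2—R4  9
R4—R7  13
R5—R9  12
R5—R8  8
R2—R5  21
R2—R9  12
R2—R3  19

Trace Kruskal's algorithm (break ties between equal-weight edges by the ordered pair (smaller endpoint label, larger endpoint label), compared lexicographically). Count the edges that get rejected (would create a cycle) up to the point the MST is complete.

3

Sort edges by weight, then run Kruskal:
R2—R6 (4): add — endpoints in different components.
R3—R4 (8): add — endpoints in different components.
R5—R8 (8): add — endpoints in different components.
R2—R4 (9): add — endpoints in different components.
R3—R9 (9): add — endpoints in different components.
R6—R9 (9): skip — R6 and R9 already connected.
R1—R3 (10): add — endpoints in different components.
R2—R9 (12): skip — R9 and R2 already connected.
R5—R9 (12): add — endpoints in different components.
R1—R9 (13): skip — R1 and R9 already connected.
R4—R7 (13): add — endpoints in different components.
Edges rejected before the tree was complete: 3.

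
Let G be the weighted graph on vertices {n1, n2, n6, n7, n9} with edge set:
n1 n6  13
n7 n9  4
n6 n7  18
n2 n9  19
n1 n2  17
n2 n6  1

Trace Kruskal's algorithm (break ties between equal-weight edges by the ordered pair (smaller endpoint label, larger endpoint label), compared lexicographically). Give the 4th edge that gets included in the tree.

Kruskal: consider edges lightest-first.
n2 n6 (1): add — endpoints in different components.
n7 n9 (4): add — endpoints in different components.
n1 n6 (13): add — endpoints in different components.
n1 n2 (17): skip — n2 and n1 already connected.
n6 n7 (18): add — endpoints in different components.
The 4th edge added is n6 n7.

n6-n7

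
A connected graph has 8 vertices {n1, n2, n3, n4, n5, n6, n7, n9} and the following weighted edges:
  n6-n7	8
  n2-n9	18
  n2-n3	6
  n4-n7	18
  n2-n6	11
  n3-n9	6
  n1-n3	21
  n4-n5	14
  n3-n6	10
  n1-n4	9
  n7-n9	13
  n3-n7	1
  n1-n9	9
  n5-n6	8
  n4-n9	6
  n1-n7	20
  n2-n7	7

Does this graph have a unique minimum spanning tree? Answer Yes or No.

Kruskal's algorithm — process edges by increasing weight (ties by edge label):
n3-n7 (1): add — endpoints in different components.
n2-n3 (6): add — endpoints in different components.
n3-n9 (6): add — endpoints in different components.
n4-n9 (6): add — endpoints in different components.
n2-n7 (7): skip — n2 and n7 already connected.
n5-n6 (8): add — endpoints in different components.
n6-n7 (8): add — endpoints in different components.
n1-n4 (9): add — endpoints in different components.
Non-tree edge n1-n9 has weight 9, equal to the heaviest edge on its tree cycle — swapping gives another MST of the same weight. Not unique.

No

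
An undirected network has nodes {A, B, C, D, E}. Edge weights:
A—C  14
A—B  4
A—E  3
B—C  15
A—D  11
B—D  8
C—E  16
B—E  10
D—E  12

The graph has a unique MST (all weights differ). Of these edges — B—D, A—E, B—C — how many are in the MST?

2

Kruskal's algorithm — process edges by increasing weight (ties by edge label):
A—E (3): add. Components now {A,E} {B} {C} {D}
A—B (4): add. Components now {A,B,E} {C} {D}
B—D (8): add. Components now {A,B,D,E} {C}
B—E (10): skip — B and E already connected.
A—D (11): skip — A and D already connected.
D—E (12): skip — D and E already connected.
A—C (14): add. Components now {A,B,C,D,E}
MST edge set: {A—E, A—B, B—D, A—C}.
Of the listed edges, {B—D, A—E} are in the MST → 2.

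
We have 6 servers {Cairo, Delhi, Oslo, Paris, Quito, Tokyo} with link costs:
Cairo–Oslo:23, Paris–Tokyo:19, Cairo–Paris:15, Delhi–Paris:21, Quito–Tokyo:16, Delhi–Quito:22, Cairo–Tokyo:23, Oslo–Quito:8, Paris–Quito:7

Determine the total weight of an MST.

67

Prim's algorithm from Oslo:
Step 1: cheapest edge leaving the tree is Oslo–Quito (8); add Quito.
Step 2: cheapest edge leaving the tree is Paris–Quito (7); add Paris.
Step 3: cheapest edge leaving the tree is Cairo–Paris (15); add Cairo.
Step 4: cheapest edge leaving the tree is Quito–Tokyo (16); add Tokyo.
Step 5: cheapest edge leaving the tree is Delhi–Paris (21); add Delhi.
MST edges: Oslo–Quito, Paris–Quito, Cairo–Paris, Quito–Tokyo, Delhi–Paris; total weight 8+7+15+16+21 = 67.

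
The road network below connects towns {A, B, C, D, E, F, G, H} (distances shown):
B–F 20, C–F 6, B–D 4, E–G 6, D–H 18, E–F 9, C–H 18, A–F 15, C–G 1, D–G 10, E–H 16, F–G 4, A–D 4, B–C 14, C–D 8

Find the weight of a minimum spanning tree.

43

Kruskal's algorithm — process edges by increasing weight (ties by edge label):
C–G (1): add — endpoints in different components.
A–D (4): add — endpoints in different components.
B–D (4): add — endpoints in different components.
F–G (4): add — endpoints in different components.
C–F (6): skip — C and F already connected.
E–G (6): add — endpoints in different components.
C–D (8): add — endpoints in different components.
E–F (9): skip — E and F already connected.
D–G (10): skip — D and G already connected.
B–C (14): skip — B and C already connected.
A–F (15): skip — A and F already connected.
E–H (16): add — endpoints in different components.
MST edges: C–G, A–D, B–D, F–G, E–G, C–D, E–H; total weight 1+4+4+4+6+8+16 = 43.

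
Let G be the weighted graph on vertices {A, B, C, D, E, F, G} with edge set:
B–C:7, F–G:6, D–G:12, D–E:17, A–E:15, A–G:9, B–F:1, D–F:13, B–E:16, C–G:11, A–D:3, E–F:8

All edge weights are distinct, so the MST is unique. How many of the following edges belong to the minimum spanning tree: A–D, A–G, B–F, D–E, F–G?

4

Kruskal's algorithm — process edges by increasing weight (ties by edge label):
B–F (1): add. Components now {A} {B,F} {C} {D} {E} {G}
A–D (3): add. Components now {A,D} {B,F} {C} {E} {G}
F–G (6): add. Components now {A,D} {B,F,G} {C} {E}
B–C (7): add. Components now {A,D} {B,C,F,G} {E}
E–F (8): add. Components now {A,D} {B,C,E,F,G}
A–G (9): add. Components now {A,B,C,D,E,F,G}
MST edge set: {B–F, A–D, F–G, B–C, E–F, A–G}.
Of the listed edges, {A–D, A–G, B–F, F–G} are in the MST → 4.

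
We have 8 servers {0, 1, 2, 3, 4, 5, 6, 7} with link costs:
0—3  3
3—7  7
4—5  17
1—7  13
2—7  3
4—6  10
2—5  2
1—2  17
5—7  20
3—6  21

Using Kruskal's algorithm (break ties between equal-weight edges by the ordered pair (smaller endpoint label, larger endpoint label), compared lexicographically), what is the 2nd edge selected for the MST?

0-3

Kruskal's algorithm — process edges by increasing weight (ties by edge label):
2—5 (2): add — endpoints in different components.
0—3 (3): add — endpoints in different components.
2—7 (3): add — endpoints in different components.
3—7 (7): add — endpoints in different components.
4—6 (10): add — endpoints in different components.
1—7 (13): add — endpoints in different components.
1—2 (17): skip — 1 and 2 already connected.
4—5 (17): add — endpoints in different components.
The 2nd edge added is 0—3.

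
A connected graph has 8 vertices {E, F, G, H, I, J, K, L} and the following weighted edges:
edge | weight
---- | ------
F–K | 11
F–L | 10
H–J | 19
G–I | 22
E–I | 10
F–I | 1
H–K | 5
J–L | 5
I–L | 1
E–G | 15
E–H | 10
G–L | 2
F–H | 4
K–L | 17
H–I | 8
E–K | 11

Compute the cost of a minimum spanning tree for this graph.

28

Prim, starting at I.
Step 1: cheapest edge leaving the tree is F–I (1); add F.
Step 2: cheapest edge leaving the tree is I–L (1); add L.
Step 3: cheapest edge leaving the tree is G–L (2); add G.
Step 4: cheapest edge leaving the tree is F–H (4); add H.
Step 5: cheapest edge leaving the tree is J–L (5); add J.
Step 6: cheapest edge leaving the tree is H–K (5); add K.
Step 7: cheapest edge leaving the tree is E–H (10); add E.
MST edges: F–I, I–L, G–L, F–H, J–L, H–K, E–H; total weight 1+1+2+4+5+5+10 = 28.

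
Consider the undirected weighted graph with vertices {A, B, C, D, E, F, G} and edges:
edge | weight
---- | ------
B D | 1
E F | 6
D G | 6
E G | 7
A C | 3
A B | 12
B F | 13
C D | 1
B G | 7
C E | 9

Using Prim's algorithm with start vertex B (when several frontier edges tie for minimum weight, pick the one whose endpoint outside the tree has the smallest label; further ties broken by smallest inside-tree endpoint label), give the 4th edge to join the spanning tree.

Prim's algorithm from B:
Step 1: frontier [B D 1, B G 7, A B 12, B F 13] → take B D (1); add D.
Step 2: frontier [B G 7, A B 12, B F 13, C D 1, D G 6] → take C D (1); add C.
Step 3: frontier [B G 7, A B 12, B F 13, A C 3, C E 9, D G 6] → take A C (3); add A.
Step 4: frontier [B G 7, B F 13, C E 9, D G 6] → take D G (6); add G.
Step 5: frontier [B F 13, C E 9, E G 7] → take E G (7); add E.
Step 6: frontier [B F 13, E F 6] → take E F (6); add F.
The 4th edge added is D G.

D-G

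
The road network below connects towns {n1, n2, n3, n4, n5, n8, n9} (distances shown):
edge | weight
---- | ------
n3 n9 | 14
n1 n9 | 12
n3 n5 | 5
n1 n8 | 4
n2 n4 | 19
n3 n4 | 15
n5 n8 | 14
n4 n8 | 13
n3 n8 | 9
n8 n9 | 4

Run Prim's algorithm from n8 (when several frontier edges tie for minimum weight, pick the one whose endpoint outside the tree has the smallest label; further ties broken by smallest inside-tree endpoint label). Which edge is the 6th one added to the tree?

n2-n4

Prim, starting at n8.
Step 1: frontier [n1 n8 4, n8 n9 4, n3 n8 9, n4 n8 13, n5 n8 14] → take n1 n8 (4); add n1.
Step 2: frontier [n1 n9 12, n8 n9 4, n3 n8 9, n4 n8 13, n5 n8 14] → take n8 n9 (4); add n9.
Step 3: frontier [n3 n8 9, n4 n8 13, n5 n8 14, n3 n9 14] → take n3 n8 (9); add n3.
Step 4: frontier [n3 n5 5, n3 n4 15, n4 n8 13, n5 n8 14] → take n3 n5 (5); add n5.
Step 5: frontier [n3 n4 15, n4 n8 13] → take n4 n8 (13); add n4.
Step 6: frontier [n2 n4 19] → take n2 n4 (19); add n2.
The 6th edge added is n2 n4.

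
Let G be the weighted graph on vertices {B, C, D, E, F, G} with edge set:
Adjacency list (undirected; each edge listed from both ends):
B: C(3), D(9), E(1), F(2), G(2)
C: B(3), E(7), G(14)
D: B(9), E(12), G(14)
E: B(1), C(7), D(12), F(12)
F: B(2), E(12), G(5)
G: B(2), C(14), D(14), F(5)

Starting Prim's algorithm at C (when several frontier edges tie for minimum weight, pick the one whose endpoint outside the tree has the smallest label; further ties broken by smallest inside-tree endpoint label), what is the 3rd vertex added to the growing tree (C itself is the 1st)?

E

Grow the tree from C using Prim:
Step 1: cheapest edge leaving the tree is B—C (3); add B.
Step 2: cheapest edge leaving the tree is B—E (1); add E.
Step 3: cheapest edge leaving the tree is B—F (2); add F.
Step 4: cheapest edge leaving the tree is B—G (2); add G.
Step 5: cheapest edge leaving the tree is B—D (9); add D.
Vertex order: C, B, E, F, G, D. The 3rd vertex is E.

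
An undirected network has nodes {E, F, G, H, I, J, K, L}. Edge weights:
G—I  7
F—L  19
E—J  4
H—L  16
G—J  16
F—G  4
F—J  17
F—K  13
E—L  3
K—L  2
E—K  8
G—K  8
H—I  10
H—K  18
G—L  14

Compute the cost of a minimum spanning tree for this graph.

38

Prim's algorithm from H:
Step 1: cheapest edge leaving the tree is H—I (10); add I.
Step 2: cheapest edge leaving the tree is G—I (7); add G.
Step 3: cheapest edge leaving the tree is F—G (4); add F.
Step 4: cheapest edge leaving the tree is G—K (8); add K.
Step 5: cheapest edge leaving the tree is K—L (2); add L.
Step 6: cheapest edge leaving the tree is E—L (3); add E.
Step 7: cheapest edge leaving the tree is E—J (4); add J.
MST edges: H—I, G—I, F—G, G—K, K—L, E—L, E—J; total weight 10+7+4+8+2+3+4 = 38.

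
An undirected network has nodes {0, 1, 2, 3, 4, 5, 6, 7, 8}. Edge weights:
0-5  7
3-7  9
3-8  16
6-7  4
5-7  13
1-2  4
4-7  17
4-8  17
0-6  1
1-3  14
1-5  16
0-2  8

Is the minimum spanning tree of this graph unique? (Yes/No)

No

Sort edges by weight, then run Kruskal:
0-6 (1): add — endpoints in different components.
1-2 (4): add — endpoints in different components.
6-7 (4): add — endpoints in different components.
0-5 (7): add — endpoints in different components.
0-2 (8): add — endpoints in different components.
3-7 (9): add — endpoints in different components.
5-7 (13): skip — 5 and 7 already connected.
1-3 (14): skip — 1 and 3 already connected.
1-5 (16): skip — 1 and 5 already connected.
3-8 (16): add — endpoints in different components.
4-7 (17): add — endpoints in different components.
Non-tree edge 4-8 has weight 17, equal to the heaviest edge on its tree cycle — swapping gives another MST of the same weight. Not unique.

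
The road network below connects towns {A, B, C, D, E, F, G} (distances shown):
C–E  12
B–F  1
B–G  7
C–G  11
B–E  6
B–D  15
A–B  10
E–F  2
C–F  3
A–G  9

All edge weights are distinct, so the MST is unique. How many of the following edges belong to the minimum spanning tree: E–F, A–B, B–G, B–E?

Kruskal: consider edges lightest-first.
B–F (1): add — endpoints in different components.
E–F (2): add — endpoints in different components.
C–F (3): add — endpoints in different components.
B–E (6): skip — B and E already connected.
B–G (7): add — endpoints in different components.
A–G (9): add — endpoints in different components.
A–B (10): skip — A and B already connected.
C–G (11): skip — C and G already connected.
C–E (12): skip — C and E already connected.
B–D (15): add — endpoints in different components.
MST edge set: {B–F, E–F, C–F, B–G, A–G, B–D}.
Of the listed edges, {E–F, B–G} are in the MST → 2.

2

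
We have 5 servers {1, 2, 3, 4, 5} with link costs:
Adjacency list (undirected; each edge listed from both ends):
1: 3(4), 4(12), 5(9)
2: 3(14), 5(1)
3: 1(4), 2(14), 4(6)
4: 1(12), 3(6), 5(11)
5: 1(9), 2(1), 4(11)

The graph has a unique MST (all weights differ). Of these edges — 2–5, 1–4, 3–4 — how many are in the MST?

2

Kruskal's algorithm — process edges by increasing weight (ties by edge label):
2–5 (1): add. Components now {1} {2,5} {3} {4}
1–3 (4): add. Components now {1,3} {2,5} {4}
3–4 (6): add. Components now {1,3,4} {2,5}
1–5 (9): add. Components now {1,2,3,4,5}
MST edge set: {2–5, 1–3, 3–4, 1–5}.
Of the listed edges, {2–5, 3–4} are in the MST → 2.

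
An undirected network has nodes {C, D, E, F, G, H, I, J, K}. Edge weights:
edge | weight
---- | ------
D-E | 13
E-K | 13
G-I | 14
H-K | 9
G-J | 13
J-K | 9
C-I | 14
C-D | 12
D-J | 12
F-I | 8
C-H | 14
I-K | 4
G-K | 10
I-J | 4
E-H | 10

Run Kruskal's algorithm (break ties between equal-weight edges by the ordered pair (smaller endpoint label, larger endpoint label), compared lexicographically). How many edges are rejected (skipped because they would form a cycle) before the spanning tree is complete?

Kruskal: consider edges lightest-first.
I-J (4): add — endpoints in different components.
I-K (4): add — endpoints in different components.
F-I (8): add — endpoints in different components.
H-K (9): add — endpoints in different components.
J-K (9): skip — J and K already connected.
E-H (10): add — endpoints in different components.
G-K (10): add — endpoints in different components.
C-D (12): add — endpoints in different components.
D-J (12): add — endpoints in different components.
Edges rejected before the tree was complete: 1.

1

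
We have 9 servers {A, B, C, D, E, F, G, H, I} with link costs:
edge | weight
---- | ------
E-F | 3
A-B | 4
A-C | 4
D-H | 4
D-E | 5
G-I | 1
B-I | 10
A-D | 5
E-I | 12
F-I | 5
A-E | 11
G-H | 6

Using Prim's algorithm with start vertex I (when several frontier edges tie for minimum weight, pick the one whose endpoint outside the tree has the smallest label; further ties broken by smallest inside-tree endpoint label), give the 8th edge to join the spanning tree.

Grow the tree from I using Prim:
Step 1: frontier [G-I 1, F-I 5, B-I 10, E-I 12] → take G-I (1); add G.
Step 2: frontier [G-H 6, F-I 5, B-I 10, E-I 12] → take F-I (5); add F.
Step 3: frontier [E-F 3, G-H 6, B-I 10, E-I 12] → take E-F (3); add E.
Step 4: frontier [D-E 5, A-E 11, G-H 6, B-I 10] → take D-E (5); add D.
Step 5: frontier [D-H 4, A-D 5, A-E 11, G-H 6, B-I 10] → take D-H (4); add H.
Step 6: frontier [A-D 5, A-E 11, B-I 10] → take A-D (5); add A.
Step 7: frontier [A-B 4, A-C 4, B-I 10] → take A-B (4); add B.
Step 8: frontier [A-C 4] → take A-C (4); add C.
The 8th edge added is A-C.

A-C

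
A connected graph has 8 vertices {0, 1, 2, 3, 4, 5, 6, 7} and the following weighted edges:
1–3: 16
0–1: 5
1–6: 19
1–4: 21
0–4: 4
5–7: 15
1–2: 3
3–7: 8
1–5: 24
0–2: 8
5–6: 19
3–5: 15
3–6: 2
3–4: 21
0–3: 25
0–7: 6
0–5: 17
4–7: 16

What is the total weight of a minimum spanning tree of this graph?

Sort edges by weight, then run Kruskal:
3–6 (2): add — endpoints in different components.
1–2 (3): add — endpoints in different components.
0–4 (4): add — endpoints in different components.
0–1 (5): add — endpoints in different components.
0–7 (6): add — endpoints in different components.
0–2 (8): skip — 0 and 2 already connected.
3–7 (8): add — endpoints in different components.
3–5 (15): add — endpoints in different components.
MST edges: 3–6, 1–2, 0–4, 0–1, 0–7, 3–7, 3–5; total weight 2+3+4+5+6+8+15 = 43.

43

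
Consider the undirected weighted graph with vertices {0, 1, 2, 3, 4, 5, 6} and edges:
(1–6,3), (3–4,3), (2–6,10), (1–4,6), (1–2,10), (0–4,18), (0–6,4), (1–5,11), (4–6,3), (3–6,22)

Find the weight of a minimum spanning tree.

Sort edges by weight, then run Kruskal:
1–6 (3): add. Components now {0} {1,6} {2} {3} {4} {5}
3–4 (3): add. Components now {0} {1,6} {2} {3,4} {5}
4–6 (3): add. Components now {0} {1,3,4,6} {2} {5}
0–6 (4): add. Components now {0,1,3,4,6} {2} {5}
1–4 (6): skip — 1 and 4 already connected.
1–2 (10): add. Components now {0,1,2,3,4,6} {5}
2–6 (10): skip — 2 and 6 already connected.
1–5 (11): add. Components now {0,1,2,3,4,5,6}
MST edges: 1–6, 3–4, 4–6, 0–6, 1–2, 1–5; total weight 3+3+3+4+10+11 = 34.

34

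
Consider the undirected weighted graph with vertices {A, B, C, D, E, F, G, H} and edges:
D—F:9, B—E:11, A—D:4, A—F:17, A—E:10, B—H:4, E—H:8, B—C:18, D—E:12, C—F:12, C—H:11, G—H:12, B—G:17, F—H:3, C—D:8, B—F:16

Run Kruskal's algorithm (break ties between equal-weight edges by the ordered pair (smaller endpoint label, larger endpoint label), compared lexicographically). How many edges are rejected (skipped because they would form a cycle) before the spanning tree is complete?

5

Kruskal: consider edges lightest-first.
F—H (3): add — endpoints in different components.
A—D (4): add — endpoints in different components.
B—H (4): add — endpoints in different components.
C—D (8): add — endpoints in different components.
E—H (8): add — endpoints in different components.
D—F (9): add — endpoints in different components.
A—E (10): skip — A and E already connected.
B—E (11): skip — B and E already connected.
C—H (11): skip — C and H already connected.
C—F (12): skip — C and F already connected.
D—E (12): skip — D and E already connected.
G—H (12): add — endpoints in different components.
Edges rejected before the tree was complete: 5.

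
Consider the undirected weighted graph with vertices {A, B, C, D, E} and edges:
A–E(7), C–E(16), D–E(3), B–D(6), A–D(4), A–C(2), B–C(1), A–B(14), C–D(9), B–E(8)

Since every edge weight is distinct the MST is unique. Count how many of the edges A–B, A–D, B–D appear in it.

Kruskal: consider edges lightest-first.
B–C (1): add. Components now {A} {B,C} {D} {E}
A–C (2): add. Components now {A,B,C} {D} {E}
D–E (3): add. Components now {A,B,C} {D,E}
A–D (4): add. Components now {A,B,C,D,E}
MST edge set: {B–C, A–C, D–E, A–D}.
Of the listed edges, {A–D} are in the MST → 1.

1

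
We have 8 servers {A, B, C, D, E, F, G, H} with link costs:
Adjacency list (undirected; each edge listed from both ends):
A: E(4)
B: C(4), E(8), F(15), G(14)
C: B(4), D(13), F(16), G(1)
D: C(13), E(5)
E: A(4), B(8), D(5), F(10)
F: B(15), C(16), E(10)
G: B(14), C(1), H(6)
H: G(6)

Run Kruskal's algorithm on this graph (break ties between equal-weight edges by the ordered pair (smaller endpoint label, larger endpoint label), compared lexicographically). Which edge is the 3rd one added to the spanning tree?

Kruskal: consider edges lightest-first.
C G (1): add — endpoints in different components.
A E (4): add — endpoints in different components.
B C (4): add — endpoints in different components.
D E (5): add — endpoints in different components.
G H (6): add — endpoints in different components.
B E (8): add — endpoints in different components.
E F (10): add — endpoints in different components.
The 3rd edge added is B C.

B-C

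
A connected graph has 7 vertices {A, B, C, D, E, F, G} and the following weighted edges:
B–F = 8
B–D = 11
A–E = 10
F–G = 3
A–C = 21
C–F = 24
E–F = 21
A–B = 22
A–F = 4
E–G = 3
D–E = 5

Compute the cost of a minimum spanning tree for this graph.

Kruskal's algorithm — process edges by increasing weight (ties by edge label):
E–G (3): add. Components now {A} {B} {C} {D} {E,G} {F}
F–G (3): add. Components now {A} {B} {C} {D} {E,F,G}
A–F (4): add. Components now {A,E,F,G} {B} {C} {D}
D–E (5): add. Components now {A,D,E,F,G} {B} {C}
B–F (8): add. Components now {A,B,D,E,F,G} {C}
A–E (10): skip — A and E already connected.
B–D (11): skip — B and D already connected.
A–C (21): add. Components now {A,B,C,D,E,F,G}
MST edges: E–G, F–G, A–F, D–E, B–F, A–C; total weight 3+3+4+5+8+21 = 44.

44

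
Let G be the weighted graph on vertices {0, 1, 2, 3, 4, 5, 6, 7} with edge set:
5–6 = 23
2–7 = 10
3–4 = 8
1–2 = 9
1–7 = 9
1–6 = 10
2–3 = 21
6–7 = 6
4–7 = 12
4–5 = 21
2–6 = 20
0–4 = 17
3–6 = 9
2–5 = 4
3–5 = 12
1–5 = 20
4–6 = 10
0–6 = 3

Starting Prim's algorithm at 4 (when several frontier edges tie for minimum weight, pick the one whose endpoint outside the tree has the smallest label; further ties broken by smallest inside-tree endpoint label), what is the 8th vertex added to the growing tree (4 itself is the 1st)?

5

Grow the tree from 4 using Prim:
Step 1: cheapest edge leaving the tree is 3–4 (8); add 3.
Step 2: cheapest edge leaving the tree is 3–6 (9); add 6.
Step 3: cheapest edge leaving the tree is 0–6 (3); add 0.
Step 4: cheapest edge leaving the tree is 6–7 (6); add 7.
Step 5: cheapest edge leaving the tree is 1–7 (9); add 1.
Step 6: cheapest edge leaving the tree is 1–2 (9); add 2.
Step 7: cheapest edge leaving the tree is 2–5 (4); add 5.
Vertex order: 4, 3, 6, 0, 7, 1, 2, 5. The 8th vertex is 5.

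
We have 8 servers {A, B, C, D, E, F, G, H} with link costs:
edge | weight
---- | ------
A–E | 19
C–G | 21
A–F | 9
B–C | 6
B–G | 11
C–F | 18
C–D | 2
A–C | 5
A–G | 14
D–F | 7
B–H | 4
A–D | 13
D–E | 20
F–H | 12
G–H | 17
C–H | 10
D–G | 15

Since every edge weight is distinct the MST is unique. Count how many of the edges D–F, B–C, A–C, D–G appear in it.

Kruskal's algorithm — process edges by increasing weight (ties by edge label):
C–D (2): add — endpoints in different components.
B–H (4): add — endpoints in different components.
A–C (5): add — endpoints in different components.
B–C (6): add — endpoints in different components.
D–F (7): add — endpoints in different components.
A–F (9): skip — A and F already connected.
C–H (10): skip — C and H already connected.
B–G (11): add — endpoints in different components.
F–H (12): skip — F and H already connected.
A–D (13): skip — A and D already connected.
A–G (14): skip — A and G already connected.
D–G (15): skip — D and G already connected.
G–H (17): skip — G and H already connected.
C–F (18): skip — C and F already connected.
A–E (19): add — endpoints in different components.
MST edge set: {C–D, B–H, A–C, B–C, D–F, B–G, A–E}.
Of the listed edges, {D–F, B–C, A–C} are in the MST → 3.

3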